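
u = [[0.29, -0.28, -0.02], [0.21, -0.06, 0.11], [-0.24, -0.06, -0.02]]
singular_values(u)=[0.48, 0.21, 0.09]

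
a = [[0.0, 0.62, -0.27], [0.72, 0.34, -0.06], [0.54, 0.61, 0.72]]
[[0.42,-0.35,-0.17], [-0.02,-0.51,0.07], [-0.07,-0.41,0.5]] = a @ [[-0.31, -0.47, 0.16], [0.54, -0.48, -0.02], [-0.32, 0.19, 0.59]]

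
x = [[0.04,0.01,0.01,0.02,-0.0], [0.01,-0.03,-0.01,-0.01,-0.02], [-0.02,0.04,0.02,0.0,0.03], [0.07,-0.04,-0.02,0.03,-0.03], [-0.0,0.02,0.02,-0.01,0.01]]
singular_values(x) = [0.11, 0.06, 0.02, 0.0, 0.0]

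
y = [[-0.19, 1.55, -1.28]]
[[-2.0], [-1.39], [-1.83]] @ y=[[0.38, -3.1, 2.56],  [0.26, -2.15, 1.78],  [0.35, -2.84, 2.34]]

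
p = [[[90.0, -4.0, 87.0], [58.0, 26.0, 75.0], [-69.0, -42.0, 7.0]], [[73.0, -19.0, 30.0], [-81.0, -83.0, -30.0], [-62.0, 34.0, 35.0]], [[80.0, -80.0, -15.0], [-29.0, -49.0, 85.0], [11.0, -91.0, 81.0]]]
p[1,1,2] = -30.0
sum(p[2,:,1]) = -220.0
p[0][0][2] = 87.0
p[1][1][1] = -83.0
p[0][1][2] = 75.0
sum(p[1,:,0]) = -70.0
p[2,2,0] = 11.0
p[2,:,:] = [[80.0, -80.0, -15.0], [-29.0, -49.0, 85.0], [11.0, -91.0, 81.0]]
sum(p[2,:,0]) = 62.0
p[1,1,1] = -83.0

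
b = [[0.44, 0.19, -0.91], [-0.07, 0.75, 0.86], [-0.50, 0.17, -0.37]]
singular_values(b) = [1.38, 0.71, 0.62]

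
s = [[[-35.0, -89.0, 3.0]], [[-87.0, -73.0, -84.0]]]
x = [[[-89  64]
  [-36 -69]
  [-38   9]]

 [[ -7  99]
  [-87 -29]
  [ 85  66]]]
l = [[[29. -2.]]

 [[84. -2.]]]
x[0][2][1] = 9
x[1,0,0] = -7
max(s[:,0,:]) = 3.0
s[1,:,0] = [-87.0]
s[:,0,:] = [[-35.0, -89.0, 3.0], [-87.0, -73.0, -84.0]]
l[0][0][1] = -2.0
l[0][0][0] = 29.0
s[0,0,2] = 3.0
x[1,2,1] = 66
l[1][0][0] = 84.0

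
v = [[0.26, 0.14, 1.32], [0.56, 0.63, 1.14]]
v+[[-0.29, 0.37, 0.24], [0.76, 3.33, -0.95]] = [[-0.03,  0.51,  1.56], [1.32,  3.96,  0.19]]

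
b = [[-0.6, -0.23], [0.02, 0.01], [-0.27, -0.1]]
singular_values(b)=[0.7, 0.0]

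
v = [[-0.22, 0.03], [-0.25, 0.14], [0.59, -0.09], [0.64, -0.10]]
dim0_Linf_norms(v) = [0.64, 0.14]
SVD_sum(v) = [[-0.22,0.04], [-0.27,0.05], [0.59,-0.11], [0.64,-0.12]] + [[-0.0, -0.01],[0.02, 0.09],[0.0, 0.02],[0.00, 0.02]]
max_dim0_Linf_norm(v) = 0.64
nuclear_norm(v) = 1.04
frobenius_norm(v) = 0.95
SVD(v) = [[-0.23, 0.11], [-0.29, -0.96], [0.63, -0.19], [0.68, -0.19]] @ diag([0.9475807236870482, 0.09638865128597826]) @ [[0.98, -0.18], [-0.18, -0.98]]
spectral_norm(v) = 0.95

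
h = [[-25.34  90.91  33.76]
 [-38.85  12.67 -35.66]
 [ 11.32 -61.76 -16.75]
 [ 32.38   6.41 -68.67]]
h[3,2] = -68.67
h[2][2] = -16.75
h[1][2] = -35.66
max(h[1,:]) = 12.67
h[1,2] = -35.66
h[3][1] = 6.41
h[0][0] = -25.34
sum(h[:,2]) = -87.32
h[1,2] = -35.66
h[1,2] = -35.66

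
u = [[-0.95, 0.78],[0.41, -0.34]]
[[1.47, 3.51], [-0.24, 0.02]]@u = [[0.04,-0.05],  [0.24,-0.19]]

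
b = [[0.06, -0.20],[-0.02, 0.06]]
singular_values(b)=[0.22, 0.0]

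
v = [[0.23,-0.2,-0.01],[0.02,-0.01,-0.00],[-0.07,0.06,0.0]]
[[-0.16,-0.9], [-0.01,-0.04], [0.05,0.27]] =v @ [[-0.19, 0.66],[0.64, 5.21],[-1.00, 1.37]]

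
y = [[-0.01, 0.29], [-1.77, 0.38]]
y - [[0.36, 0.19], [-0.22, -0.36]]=[[-0.37, 0.1],[-1.55, 0.74]]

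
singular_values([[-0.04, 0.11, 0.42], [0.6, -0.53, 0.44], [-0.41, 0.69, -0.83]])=[1.46, 0.45, 0.17]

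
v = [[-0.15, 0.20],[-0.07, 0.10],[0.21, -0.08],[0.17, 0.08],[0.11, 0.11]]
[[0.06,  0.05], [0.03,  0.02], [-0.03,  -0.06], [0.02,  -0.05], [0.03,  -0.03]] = v @ [[-0.03, -0.29], [0.26, 0.03]]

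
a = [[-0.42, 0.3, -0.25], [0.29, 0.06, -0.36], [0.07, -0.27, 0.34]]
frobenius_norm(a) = 0.86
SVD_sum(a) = [[-0.22, 0.31, -0.36], [-0.07, 0.09, -0.11], [0.18, -0.25, 0.29]] + [[-0.19, 0.01, 0.12], [0.37, -0.02, -0.24], [-0.10, 0.0, 0.06]] + [[-0.01,-0.02,-0.01], [-0.01,-0.02,-0.01], [-0.01,-0.03,-0.02]]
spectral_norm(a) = 0.69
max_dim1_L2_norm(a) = 0.57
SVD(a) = [[-0.76, 0.45, 0.47], [-0.23, -0.86, 0.45], [0.61, 0.23, 0.76]] @ diag([0.6940661433201761, 0.5058279403985179, 0.044836184146847806]) @ [[0.42, -0.58, 0.69], [-0.84, 0.04, 0.55], [-0.35, -0.81, -0.47]]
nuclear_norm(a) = 1.24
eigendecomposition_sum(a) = [[-0.43,0.19,-0.04], [0.28,-0.13,0.03], [0.12,-0.05,0.01]] + [[-0.01,-0.01,-0.01],[-0.02,-0.02,-0.03],[-0.01,-0.01,-0.02]] + [[0.02, 0.11, -0.19], [0.04, 0.21, -0.35], [-0.03, -0.2, 0.35]]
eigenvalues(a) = [-0.54, -0.05, 0.57]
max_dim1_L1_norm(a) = 0.97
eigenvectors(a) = [[0.82,-0.32,-0.36],[-0.53,-0.81,-0.66],[-0.23,-0.5,0.65]]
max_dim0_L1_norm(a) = 0.95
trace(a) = -0.02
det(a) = 0.02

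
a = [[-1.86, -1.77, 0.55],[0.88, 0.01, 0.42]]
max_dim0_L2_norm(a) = 2.06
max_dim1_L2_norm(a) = 2.63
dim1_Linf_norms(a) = [1.86, 0.88]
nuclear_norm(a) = 3.48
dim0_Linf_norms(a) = [1.86, 1.77, 0.55]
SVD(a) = [[-0.98, 0.22], [0.22, 0.98]] @ diag([2.6866922880231194, 0.7922023412469186]) @ [[0.75, 0.64, -0.17], [0.56, -0.48, 0.67]]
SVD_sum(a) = [[-1.96, -1.69, 0.43], [0.44, 0.38, -0.1]] + [[0.10, -0.08, 0.12], [0.44, -0.37, 0.52]]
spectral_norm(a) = 2.69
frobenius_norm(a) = 2.80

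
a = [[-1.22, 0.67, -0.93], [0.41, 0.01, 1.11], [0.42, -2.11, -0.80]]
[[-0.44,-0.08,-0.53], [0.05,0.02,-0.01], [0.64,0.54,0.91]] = a @ [[0.27, -0.17, 0.38], [-0.23, -0.32, -0.3], [-0.05, 0.08, -0.15]]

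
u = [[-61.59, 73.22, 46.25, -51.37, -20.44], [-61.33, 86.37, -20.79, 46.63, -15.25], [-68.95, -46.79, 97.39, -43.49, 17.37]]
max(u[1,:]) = 86.37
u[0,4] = -20.44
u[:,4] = [-20.44, -15.25, 17.37]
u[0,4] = -20.44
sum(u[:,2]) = 122.85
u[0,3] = -51.37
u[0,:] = [-61.59, 73.22, 46.25, -51.37, -20.44]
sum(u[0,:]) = -13.930000000000003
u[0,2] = 46.25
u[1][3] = 46.63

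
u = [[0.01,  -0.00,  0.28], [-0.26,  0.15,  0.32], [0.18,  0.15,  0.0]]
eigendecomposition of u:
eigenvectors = [[0.49+0.00j,(0.75+0j),0.75-0.00j], [0.66+0.00j,0.09+0.20j,(0.09-0.2j)], [-0.58+0.00j,(0.62+0.06j),0.62-0.06j]]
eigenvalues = [(-0.32+0j), (0.24+0.02j), (0.24-0.02j)]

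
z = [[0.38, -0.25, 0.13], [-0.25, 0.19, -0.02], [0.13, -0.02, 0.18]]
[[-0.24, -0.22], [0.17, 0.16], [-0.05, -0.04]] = z@ [[-0.3,  -0.28], [0.52,  0.47], [0.01,  0.01]]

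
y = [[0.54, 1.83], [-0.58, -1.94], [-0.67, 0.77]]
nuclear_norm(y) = 3.68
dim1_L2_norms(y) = [1.91, 2.02, 1.02]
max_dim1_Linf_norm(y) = 1.94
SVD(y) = [[0.67,0.14], [-0.71,-0.16], [0.21,-0.98]] @ diag([2.8408300851788937, 0.8437916965356322]) @ [[0.22, 0.97], [0.97, -0.22]]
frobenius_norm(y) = 2.96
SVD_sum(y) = [[0.42,1.86], [-0.45,-1.97], [0.13,0.59]] + [[0.12, -0.03], [-0.13, 0.03], [-0.8, 0.18]]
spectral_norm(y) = 2.84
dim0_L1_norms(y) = [1.79, 4.54]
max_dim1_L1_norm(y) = 2.52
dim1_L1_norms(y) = [2.37, 2.52, 1.44]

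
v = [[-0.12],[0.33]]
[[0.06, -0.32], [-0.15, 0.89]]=v @ [[-0.46, 2.70]]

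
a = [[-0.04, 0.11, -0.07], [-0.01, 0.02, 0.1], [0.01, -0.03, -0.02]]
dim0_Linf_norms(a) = [0.04, 0.11, 0.1]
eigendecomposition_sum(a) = [[-0.00-0.00j, -0.00+0.00j, -0.02+0.00j], [(-0-0j), (-0+0j), -0.01+0.00j], [-0.00-0.00j, (-0+0j), (-0+0j)]] + [[-0.02+0.01j,  (0.06-0.01j),  (-0.03-0.11j)], [(-0-0.01j),  (0.01+0.03j),  0.05-0.02j], [(0.01+0j),  -0.01-0.00j,  (-0.01+0.03j)]] + [[-0.02-0.01j, (0.06+0.01j), -0.03+0.11j], [(-0+0.01j), 0.01-0.03j, (0.05+0.02j)], [0.01-0.00j, (-0.01+0j), -0.01-0.03j]]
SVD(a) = [[-0.92, -0.34, 0.19], [0.39, -0.87, 0.32], [0.06, 0.37, 0.93]] @ diag([0.1434832164358975, 0.09954885097229228, 0.0016102395181363178]) @ [[0.23, -0.66, 0.71], [0.26, -0.66, -0.7], [-0.94, -0.35, -0.02]]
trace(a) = -0.04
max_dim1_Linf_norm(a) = 0.11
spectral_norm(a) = 0.14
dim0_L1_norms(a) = [0.06, 0.16, 0.19]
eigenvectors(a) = [[-0.95+0.00j,  (-0.88+0j),  -0.88-0.00j],[-0.31+0.00j,  -0.06-0.42j,  (-0.06+0.42j)],[(-0.02+0j),  (0.2+0.12j),  0.20-0.12j]]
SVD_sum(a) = [[-0.03, 0.09, -0.09],[0.01, -0.04, 0.04],[0.0, -0.01, 0.01]] + [[-0.01,0.02,0.02],[-0.02,0.06,0.06],[0.01,-0.02,-0.03]] + [[-0.00, -0.00, -0.0], [-0.00, -0.0, -0.00], [-0.0, -0.0, -0.00]]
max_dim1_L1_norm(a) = 0.22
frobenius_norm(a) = 0.17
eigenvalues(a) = [(-0.01+0j), (-0.02+0.06j), (-0.02-0.06j)]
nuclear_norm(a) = 0.24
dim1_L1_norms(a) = [0.22, 0.13, 0.06]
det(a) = -0.00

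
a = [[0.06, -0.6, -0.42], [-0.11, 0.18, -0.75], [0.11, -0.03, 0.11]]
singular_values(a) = [0.89, 0.61, 0.09]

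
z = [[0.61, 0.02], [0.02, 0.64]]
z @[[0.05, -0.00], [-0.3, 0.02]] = [[0.02, 0.00], [-0.19, 0.01]]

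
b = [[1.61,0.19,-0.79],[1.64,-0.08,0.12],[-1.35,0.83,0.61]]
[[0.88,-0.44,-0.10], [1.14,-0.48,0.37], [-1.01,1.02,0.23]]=b @ [[0.67, -0.27, 0.19], [-0.27, 0.67, 0.17], [0.19, 0.17, 0.56]]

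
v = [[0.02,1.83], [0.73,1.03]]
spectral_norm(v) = 2.14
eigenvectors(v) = [[-0.92, -0.72],  [0.38, -0.69]]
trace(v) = 1.05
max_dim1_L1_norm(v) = 1.85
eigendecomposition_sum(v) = [[-0.52,0.53], [0.21,-0.22]] + [[0.54, 1.3], [0.52, 1.25]]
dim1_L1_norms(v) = [1.85, 1.76]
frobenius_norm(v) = 2.22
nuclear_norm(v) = 2.75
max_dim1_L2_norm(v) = 1.83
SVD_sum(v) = [[0.35, 1.77],  [0.22, 1.13]] + [[-0.33,  0.06], [0.51,  -0.10]]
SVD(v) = [[-0.84, -0.54], [-0.54, 0.84]] @ diag([2.1363631214046395, 0.6156724888300836]) @ [[-0.19, -0.98], [0.98, -0.19]]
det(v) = -1.32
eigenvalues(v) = [-0.74, 1.79]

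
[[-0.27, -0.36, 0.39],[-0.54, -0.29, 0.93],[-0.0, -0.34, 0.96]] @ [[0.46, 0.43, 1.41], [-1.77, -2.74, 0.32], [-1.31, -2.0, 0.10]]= [[0.0,0.09,-0.46],[-0.95,-1.30,-0.76],[-0.66,-0.99,-0.01]]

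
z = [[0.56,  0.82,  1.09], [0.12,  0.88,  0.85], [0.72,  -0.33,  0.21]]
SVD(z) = [[-0.77,0.16,-0.61], [-0.63,-0.33,0.7], [-0.09,0.93,0.36]] @ diag([1.9008680181066477, 0.8622512484330245, 0.004854102903428484]) @ [[-0.3, -0.61, -0.73], [0.84, -0.54, 0.1], [-0.46, -0.58, 0.67]]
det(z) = 0.01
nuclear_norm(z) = 2.77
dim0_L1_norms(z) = [1.4, 2.03, 2.15]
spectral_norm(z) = 1.90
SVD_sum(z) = [[0.44, 0.89, 1.08], [0.36, 0.73, 0.88], [0.05, 0.10, 0.12]] + [[0.12,-0.08,0.01], [-0.24,0.15,-0.03], [0.67,-0.43,0.08]] + [[0.0, 0.00, -0.00], [-0.00, -0.00, 0.0], [-0.0, -0.0, 0.00]]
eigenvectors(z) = [[(0.79+0j), (0.42-0.02j), 0.42+0.02j], [(0.54+0j), 0.62+0.03j, (0.62-0.03j)], [(0.3+0j), -0.66+0.00j, (-0.66-0j)]]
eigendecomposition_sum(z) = [[0.80-0.00j,  0.51+0.00j,  1.00+0.00j], [(0.55-0j),  (0.35+0j),  0.68+0.00j], [(0.3-0j),  0.19+0.00j,  (0.37+0j)]] + [[(-0.12+0.23j), (0.15-0.27j), 0.05-0.12j],[-0.21+0.32j, 0.27-0.38j, 0.09-0.17j],[0.21-0.35j, -0.26+0.41j, (-0.08+0.18j)]] + [[(-0.12-0.23j), 0.15+0.27j, (0.05+0.12j)],[(-0.21-0.32j), (0.27+0.38j), 0.09+0.17j],[0.21+0.35j, -0.26-0.41j, (-0.08-0.18j)]]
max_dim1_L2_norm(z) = 1.47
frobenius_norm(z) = 2.09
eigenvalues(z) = [(1.53+0j), (0.06+0.04j), (0.06-0.04j)]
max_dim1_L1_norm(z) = 2.47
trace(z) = 1.65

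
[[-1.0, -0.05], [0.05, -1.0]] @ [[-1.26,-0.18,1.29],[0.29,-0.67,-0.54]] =[[1.25,0.21,-1.26], [-0.35,0.66,0.60]]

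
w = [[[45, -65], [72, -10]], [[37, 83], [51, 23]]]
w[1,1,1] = 23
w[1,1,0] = 51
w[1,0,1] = 83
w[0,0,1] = -65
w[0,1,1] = -10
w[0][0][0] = 45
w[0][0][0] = 45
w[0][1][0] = 72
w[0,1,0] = 72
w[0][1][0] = 72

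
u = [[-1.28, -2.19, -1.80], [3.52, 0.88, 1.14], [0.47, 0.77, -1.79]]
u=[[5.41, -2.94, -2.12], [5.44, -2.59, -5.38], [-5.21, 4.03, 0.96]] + [[-6.69, 0.75, 0.32],  [-1.92, 3.47, 6.52],  [5.68, -3.26, -2.75]]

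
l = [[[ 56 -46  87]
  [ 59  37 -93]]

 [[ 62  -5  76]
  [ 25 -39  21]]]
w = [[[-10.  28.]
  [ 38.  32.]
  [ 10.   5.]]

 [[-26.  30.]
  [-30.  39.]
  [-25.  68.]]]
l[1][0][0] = 62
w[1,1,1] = 39.0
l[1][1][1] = -39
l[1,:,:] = [[62, -5, 76], [25, -39, 21]]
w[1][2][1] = 68.0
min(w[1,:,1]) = 30.0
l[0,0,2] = 87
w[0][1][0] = 38.0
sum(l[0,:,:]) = 100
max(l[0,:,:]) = 87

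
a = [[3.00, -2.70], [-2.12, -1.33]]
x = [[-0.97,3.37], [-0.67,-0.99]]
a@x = [[-1.10, 12.78], [2.95, -5.83]]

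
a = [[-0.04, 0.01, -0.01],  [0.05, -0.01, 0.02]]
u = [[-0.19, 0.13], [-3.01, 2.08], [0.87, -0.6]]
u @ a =[[0.01, -0.0, 0.0], [0.22, -0.05, 0.07], [-0.06, 0.01, -0.02]]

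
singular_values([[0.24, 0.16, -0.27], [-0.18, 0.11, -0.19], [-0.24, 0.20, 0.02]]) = [0.41, 0.39, 0.13]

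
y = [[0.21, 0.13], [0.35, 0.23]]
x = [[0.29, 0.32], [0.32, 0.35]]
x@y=[[0.17, 0.11], [0.19, 0.12]]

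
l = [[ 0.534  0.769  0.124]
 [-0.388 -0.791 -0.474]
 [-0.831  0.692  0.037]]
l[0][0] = 0.534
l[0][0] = 0.534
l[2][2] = 0.037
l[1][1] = -0.791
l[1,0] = -0.388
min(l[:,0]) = -0.831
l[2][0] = -0.831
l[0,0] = 0.534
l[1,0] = -0.388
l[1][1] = -0.791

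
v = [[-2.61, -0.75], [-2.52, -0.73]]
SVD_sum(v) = [[-2.61,-0.75], [-2.52,-0.73]] + [[-0.00, 0.0], [0.0, -0.00]]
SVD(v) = [[-0.72,  -0.69], [-0.69,  0.72]] @ diag([3.7759612791598816, 0.004051948330202237]) @ [[0.96, 0.28],[0.28, -0.96]]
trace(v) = -3.34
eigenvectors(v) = [[-0.72, 0.28],[-0.70, -0.96]]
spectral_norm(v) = 3.78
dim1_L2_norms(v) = [2.72, 2.62]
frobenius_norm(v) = 3.78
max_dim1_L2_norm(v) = 2.72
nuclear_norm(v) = 3.78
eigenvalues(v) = [-3.34, -0.0]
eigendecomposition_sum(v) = [[-2.61, -0.75], [-2.52, -0.73]] + [[-0.0, 0.00],[0.00, -0.0]]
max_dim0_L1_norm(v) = 5.13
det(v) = 0.02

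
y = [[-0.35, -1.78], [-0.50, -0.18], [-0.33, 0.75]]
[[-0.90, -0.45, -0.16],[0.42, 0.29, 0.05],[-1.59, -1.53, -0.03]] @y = [[0.59, 1.56], [-0.31, -0.76], [1.33, 3.08]]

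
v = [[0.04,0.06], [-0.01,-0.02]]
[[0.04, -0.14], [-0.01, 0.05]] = v @ [[1.07,  -0.36], [0.01,  -2.17]]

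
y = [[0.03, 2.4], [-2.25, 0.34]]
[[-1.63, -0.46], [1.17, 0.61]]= y @ [[-0.62,  -0.30],[-0.67,  -0.19]]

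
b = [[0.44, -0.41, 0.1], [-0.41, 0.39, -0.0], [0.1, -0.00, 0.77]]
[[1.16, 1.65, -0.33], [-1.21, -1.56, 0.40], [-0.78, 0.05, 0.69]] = b @ [[2.97, 0.24, -0.3], [0.02, -3.75, 0.71], [-1.40, 0.04, 0.93]]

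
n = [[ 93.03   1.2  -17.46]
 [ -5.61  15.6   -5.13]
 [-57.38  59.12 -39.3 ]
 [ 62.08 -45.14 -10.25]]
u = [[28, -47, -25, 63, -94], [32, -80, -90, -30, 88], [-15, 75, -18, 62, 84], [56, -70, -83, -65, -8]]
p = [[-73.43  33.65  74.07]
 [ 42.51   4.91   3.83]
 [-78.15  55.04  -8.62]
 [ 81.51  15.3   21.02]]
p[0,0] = -73.43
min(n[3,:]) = -45.14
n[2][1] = 59.12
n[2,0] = -57.38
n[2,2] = -39.3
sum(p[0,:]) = 34.289999999999985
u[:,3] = [63, -30, 62, -65]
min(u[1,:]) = -90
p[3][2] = 21.02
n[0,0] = 93.03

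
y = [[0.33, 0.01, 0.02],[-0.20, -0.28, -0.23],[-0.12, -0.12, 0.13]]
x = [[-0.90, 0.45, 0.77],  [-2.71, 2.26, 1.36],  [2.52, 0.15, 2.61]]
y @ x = [[-0.27,0.17,0.32], [0.36,-0.76,-1.14], [0.76,-0.31,0.08]]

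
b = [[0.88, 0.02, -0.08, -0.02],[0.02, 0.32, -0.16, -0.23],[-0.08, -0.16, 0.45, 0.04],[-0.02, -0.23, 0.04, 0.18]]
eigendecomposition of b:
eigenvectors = [[0.96, 0.26, -0.07, 0.02], [0.13, -0.64, -0.43, 0.63], [-0.22, 0.62, -0.74, 0.16], [-0.08, 0.39, 0.51, 0.76]]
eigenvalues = [0.9, 0.61, 0.32, -0.0]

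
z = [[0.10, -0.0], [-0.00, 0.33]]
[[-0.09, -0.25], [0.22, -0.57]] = z @ [[-0.94, -2.45], [0.66, -1.72]]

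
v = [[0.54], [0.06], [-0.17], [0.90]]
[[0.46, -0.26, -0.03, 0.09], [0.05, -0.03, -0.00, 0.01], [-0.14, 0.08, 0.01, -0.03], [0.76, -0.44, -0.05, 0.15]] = v @ [[0.85, -0.49, -0.06, 0.17]]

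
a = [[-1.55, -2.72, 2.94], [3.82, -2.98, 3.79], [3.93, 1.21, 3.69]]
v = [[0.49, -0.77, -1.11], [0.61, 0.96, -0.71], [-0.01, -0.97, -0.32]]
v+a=[[-1.06, -3.49, 1.83], [4.43, -2.02, 3.08], [3.92, 0.24, 3.37]]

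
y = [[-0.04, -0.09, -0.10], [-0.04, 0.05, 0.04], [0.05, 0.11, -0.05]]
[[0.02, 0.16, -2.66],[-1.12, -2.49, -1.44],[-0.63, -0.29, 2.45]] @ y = [[-0.14, -0.29, 0.14], [0.07, -0.18, 0.08], [0.16, 0.31, -0.07]]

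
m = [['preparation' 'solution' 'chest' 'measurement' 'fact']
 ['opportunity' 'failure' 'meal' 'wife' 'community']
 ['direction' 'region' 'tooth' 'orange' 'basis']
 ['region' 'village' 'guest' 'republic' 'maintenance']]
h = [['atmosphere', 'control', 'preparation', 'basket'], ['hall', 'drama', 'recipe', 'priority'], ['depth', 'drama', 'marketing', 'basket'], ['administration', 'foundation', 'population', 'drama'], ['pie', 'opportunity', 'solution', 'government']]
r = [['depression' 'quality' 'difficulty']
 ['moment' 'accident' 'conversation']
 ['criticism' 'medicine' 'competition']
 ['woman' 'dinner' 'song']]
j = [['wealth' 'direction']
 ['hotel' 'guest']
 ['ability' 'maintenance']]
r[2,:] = ['criticism', 'medicine', 'competition']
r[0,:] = ['depression', 'quality', 'difficulty']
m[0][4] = 'fact'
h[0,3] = 'basket'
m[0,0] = 'preparation'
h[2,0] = 'depth'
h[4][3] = 'government'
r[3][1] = 'dinner'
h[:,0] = ['atmosphere', 'hall', 'depth', 'administration', 'pie']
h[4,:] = ['pie', 'opportunity', 'solution', 'government']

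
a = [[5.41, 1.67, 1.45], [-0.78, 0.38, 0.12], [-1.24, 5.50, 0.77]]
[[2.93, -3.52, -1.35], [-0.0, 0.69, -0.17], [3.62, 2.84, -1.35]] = a@ [[0.35, -0.73, 0.02], [0.76, 0.37, -0.12], [-0.16, -0.13, -0.87]]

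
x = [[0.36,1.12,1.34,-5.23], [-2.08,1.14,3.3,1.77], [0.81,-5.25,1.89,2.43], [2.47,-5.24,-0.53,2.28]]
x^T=[[0.36, -2.08, 0.81, 2.47], [1.12, 1.14, -5.25, -5.24], [1.34, 3.3, 1.89, -0.53], [-5.23, 1.77, 2.43, 2.28]]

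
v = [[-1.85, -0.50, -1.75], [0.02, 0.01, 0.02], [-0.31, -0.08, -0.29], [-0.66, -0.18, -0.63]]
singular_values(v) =[2.79, 0.01, 0.0]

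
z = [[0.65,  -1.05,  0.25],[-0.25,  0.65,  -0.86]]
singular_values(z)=[1.58, 0.58]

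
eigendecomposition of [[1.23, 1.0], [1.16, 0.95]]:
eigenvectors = [[0.73, -0.63], [0.69, 0.77]]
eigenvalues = [2.18, 0.0]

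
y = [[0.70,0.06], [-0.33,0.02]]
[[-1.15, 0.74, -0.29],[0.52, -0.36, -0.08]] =y @ [[-1.61,1.08,-0.04], [-0.36,-0.34,-4.44]]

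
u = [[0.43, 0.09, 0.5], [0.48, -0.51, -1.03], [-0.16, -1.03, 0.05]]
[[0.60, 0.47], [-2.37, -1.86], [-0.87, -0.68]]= u@[[-0.59, -0.46], [1.01, 0.79], [1.53, 1.2]]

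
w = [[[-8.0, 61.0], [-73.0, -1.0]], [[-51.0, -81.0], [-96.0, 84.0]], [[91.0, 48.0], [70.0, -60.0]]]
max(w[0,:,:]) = 61.0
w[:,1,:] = [[-73.0, -1.0], [-96.0, 84.0], [70.0, -60.0]]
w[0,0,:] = [-8.0, 61.0]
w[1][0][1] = -81.0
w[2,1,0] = 70.0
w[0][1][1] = -1.0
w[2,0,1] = 48.0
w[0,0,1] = 61.0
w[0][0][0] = -8.0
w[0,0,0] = -8.0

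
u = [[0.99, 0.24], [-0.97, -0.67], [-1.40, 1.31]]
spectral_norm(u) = 2.08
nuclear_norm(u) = 3.42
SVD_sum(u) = [[0.73,  -0.33],[-0.55,  0.25],[-1.65,  0.75]] + [[0.26, 0.57],[-0.42, -0.92],[0.25, 0.56]]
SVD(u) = [[-0.39, 0.47], [0.29, -0.75], [0.87, 0.46]] @ diag([2.076089134187653, 1.339198979579943]) @ [[-0.91, 0.41],[0.41, 0.91]]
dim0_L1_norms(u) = [3.36, 2.22]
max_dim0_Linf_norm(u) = 1.4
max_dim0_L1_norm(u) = 3.36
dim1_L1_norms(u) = [1.23, 1.64, 2.71]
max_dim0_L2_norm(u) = 1.97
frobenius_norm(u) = 2.47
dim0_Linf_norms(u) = [1.4, 1.31]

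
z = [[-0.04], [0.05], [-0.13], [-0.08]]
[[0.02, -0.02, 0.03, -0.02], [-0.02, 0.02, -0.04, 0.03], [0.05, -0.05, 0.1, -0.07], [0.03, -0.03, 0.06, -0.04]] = z @[[-0.39, 0.4, -0.76, 0.51]]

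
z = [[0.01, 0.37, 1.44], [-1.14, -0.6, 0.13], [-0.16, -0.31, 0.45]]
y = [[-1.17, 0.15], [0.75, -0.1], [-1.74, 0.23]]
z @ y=[[-2.24,  0.3],[0.66,  -0.08],[-0.83,  0.11]]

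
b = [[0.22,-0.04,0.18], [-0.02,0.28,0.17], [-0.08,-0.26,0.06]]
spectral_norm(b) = 0.40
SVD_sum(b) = [[0.01, 0.05, 0.02], [0.05, 0.29, 0.10], [-0.04, -0.22, -0.07]] + [[0.19, -0.09, 0.19], [0.01, -0.0, 0.01], [0.05, -0.02, 0.05]] + [[0.03,0.00,-0.02], [-0.07,-0.01,0.07], [-0.09,-0.01,0.08]]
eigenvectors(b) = [[0.91+0.00j, (0.11+0.56j), 0.11-0.56j], [-0.39+0.00j, 0.20+0.42j, (0.2-0.42j)], [(0.14+0j), -0.68+0.00j, -0.68-0.00j]]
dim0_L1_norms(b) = [0.32, 0.58, 0.41]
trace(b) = 0.56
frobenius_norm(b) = 0.52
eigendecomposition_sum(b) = [[0.17+0.00j, (-0.23+0j), -0.04-0.00j], [(-0.07-0j), (0.1-0j), (0.02+0j)], [0.03+0.00j, (-0.04+0j), (-0.01-0j)]] + [[0.02+0.04j,(0.1+0.08j),0.11-0.05j], [(0.03+0.03j),(0.09+0.04j),0.08-0.06j], [(-0.05+0.02j),-0.11+0.10j,(0.03+0.14j)]] + [[0.02-0.04j,0.10-0.08j,0.11+0.05j], [(0.03-0.03j),0.09-0.04j,0.08+0.06j], [(-0.05-0.02j),-0.11-0.10j,0.03-0.14j]]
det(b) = 0.02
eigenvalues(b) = [(0.27+0j), (0.15+0.22j), (0.15-0.22j)]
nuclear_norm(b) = 0.85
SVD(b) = [[-0.13, 0.97, -0.22], [-0.79, 0.03, 0.61], [0.60, 0.25, 0.76]] @ diag([0.3958983830353966, 0.2895181958501661, 0.16475340537185693]) @ [[-0.15,-0.94,-0.31], [0.66,-0.33,0.67], [-0.73,-0.1,0.67]]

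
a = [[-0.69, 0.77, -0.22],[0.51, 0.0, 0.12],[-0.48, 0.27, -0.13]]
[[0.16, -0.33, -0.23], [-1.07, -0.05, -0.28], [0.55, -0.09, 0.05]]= a @[[-1.72, -0.56, -0.85], [-1.80, -0.36, -0.69], [-1.63, 1.98, 1.29]]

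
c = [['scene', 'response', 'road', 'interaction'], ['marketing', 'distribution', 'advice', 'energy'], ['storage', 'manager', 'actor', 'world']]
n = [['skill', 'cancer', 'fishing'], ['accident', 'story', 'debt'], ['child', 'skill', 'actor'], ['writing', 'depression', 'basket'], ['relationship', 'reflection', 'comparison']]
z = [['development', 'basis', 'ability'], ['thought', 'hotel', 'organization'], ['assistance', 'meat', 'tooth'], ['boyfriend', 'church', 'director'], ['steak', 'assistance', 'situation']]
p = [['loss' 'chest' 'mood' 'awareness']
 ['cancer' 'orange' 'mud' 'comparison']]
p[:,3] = ['awareness', 'comparison']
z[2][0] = 'assistance'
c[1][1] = 'distribution'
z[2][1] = 'meat'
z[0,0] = 'development'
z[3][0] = 'boyfriend'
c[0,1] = 'response'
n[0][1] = 'cancer'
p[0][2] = 'mood'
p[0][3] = 'awareness'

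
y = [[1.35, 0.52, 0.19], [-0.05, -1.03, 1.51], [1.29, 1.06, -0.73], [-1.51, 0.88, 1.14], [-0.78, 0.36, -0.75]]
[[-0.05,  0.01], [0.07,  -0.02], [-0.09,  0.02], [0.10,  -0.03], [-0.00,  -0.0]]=y@[[-0.04, 0.01], [-0.01, 0.0], [0.04, -0.01]]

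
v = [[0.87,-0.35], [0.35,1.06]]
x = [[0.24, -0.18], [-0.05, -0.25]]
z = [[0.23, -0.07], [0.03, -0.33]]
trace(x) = -0.01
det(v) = 1.04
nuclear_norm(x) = 0.54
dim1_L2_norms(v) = [0.94, 1.12]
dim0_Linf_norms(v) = [0.87, 1.06]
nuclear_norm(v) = 2.05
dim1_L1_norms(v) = [1.22, 1.41]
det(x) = -0.07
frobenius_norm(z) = 0.41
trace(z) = -0.10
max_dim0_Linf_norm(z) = 0.33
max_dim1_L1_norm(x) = 0.42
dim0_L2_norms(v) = [0.94, 1.12]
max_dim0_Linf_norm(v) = 1.06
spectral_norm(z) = 0.35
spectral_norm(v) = 1.12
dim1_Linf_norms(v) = [0.87, 1.06]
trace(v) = 1.93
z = v @ x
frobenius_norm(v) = 1.46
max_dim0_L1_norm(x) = 0.43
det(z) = -0.07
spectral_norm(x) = 0.34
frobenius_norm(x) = 0.39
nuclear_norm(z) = 0.56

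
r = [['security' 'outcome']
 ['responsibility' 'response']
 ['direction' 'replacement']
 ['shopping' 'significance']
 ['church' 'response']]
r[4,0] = 'church'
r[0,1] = 'outcome'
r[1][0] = 'responsibility'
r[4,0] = 'church'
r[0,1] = 'outcome'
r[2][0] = 'direction'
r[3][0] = 'shopping'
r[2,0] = 'direction'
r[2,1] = 'replacement'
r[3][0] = 'shopping'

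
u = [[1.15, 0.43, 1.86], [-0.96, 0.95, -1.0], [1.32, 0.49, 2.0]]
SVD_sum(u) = [[1.24, 0.16, 1.82], [-0.73, -0.09, -1.07], [1.36, 0.18, 2.00]] + [[-0.06, 0.28, 0.02], [-0.23, 1.04, 0.07], [-0.07, 0.31, 0.02]] + [[-0.03, -0.01, 0.02], [-0.00, -0.0, 0.0], [0.03, 0.01, -0.02]]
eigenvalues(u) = [-0.05, 2.67, 1.48]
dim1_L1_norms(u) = [3.44, 2.91, 3.81]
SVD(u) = [[-0.63, -0.25, -0.74], [0.37, -0.93, -0.00], [-0.69, -0.27, 0.67]] @ diag([3.527345978561989, 1.152818234039179, 0.049401080852032854]) @ [[-0.56, -0.07, -0.82], [0.22, -0.97, -0.06], [0.80, 0.21, -0.56]]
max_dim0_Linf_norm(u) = 2.0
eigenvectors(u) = [[-0.8, -0.53, -0.24], [-0.20, 0.63, 0.93], [0.56, -0.58, -0.26]]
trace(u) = 4.10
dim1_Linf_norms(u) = [1.86, 1.0, 2.0]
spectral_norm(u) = 3.53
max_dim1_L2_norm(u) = 2.45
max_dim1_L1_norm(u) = 3.81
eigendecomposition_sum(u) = [[-0.03, -0.0, 0.03], [-0.01, -0.00, 0.01], [0.02, 0.00, -0.02]] + [[1.35,0.99,2.28], [-1.62,-1.18,-2.72], [1.48,1.08,2.49]] + [[-0.17, -0.56, -0.45],[0.66, 2.13, 1.71],[-0.18, -0.59, -0.47]]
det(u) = -0.20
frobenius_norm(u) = 3.71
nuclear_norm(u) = 4.73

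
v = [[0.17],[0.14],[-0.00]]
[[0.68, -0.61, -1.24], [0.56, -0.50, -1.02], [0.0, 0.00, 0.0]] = v@ [[4.01, -3.56, -7.30]]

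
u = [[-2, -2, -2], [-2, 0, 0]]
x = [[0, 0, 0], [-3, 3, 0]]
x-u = [[2, 2, 2], [-1, 3, 0]]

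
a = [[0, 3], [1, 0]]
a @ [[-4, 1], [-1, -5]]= [[-3, -15], [-4, 1]]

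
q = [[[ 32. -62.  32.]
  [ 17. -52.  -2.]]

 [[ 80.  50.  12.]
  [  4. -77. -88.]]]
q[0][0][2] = 32.0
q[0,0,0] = 32.0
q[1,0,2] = 12.0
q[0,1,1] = -52.0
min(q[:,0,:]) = -62.0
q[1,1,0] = 4.0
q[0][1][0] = 17.0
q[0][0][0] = 32.0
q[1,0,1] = 50.0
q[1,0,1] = 50.0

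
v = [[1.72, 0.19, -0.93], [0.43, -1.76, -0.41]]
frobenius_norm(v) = 2.70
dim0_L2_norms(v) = [1.77, 1.77, 1.02]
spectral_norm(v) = 2.11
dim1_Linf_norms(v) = [1.72, 1.76]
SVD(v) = [[-0.79, -0.61], [-0.61, 0.79]] @ diag([2.1136760313628944, 1.6859340540015206]) @ [[-0.77, 0.44, 0.47], [-0.42, -0.89, 0.15]]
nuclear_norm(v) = 3.80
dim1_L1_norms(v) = [2.84, 2.6]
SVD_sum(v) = [[1.28, -0.73, -0.78],[0.99, -0.57, -0.60]] + [[0.44,0.92,-0.15], [-0.56,-1.19,0.19]]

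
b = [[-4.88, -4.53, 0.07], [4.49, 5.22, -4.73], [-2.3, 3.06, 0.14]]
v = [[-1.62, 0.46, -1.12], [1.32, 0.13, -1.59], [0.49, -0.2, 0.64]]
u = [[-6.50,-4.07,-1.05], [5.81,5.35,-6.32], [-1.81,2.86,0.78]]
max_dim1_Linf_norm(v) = 1.62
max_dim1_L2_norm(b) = 8.35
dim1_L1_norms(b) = [9.48, 14.44, 5.5]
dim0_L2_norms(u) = [8.9, 7.31, 6.45]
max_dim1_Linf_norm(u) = 6.5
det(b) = -118.83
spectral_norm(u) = 11.75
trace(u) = -0.37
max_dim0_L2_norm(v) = 2.15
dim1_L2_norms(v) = [2.02, 2.07, 0.83]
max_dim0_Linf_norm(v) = 1.62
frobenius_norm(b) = 11.35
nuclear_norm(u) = 20.14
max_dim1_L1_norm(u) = 17.48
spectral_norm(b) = 10.25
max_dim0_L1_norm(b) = 12.81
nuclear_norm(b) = 17.10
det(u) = -200.34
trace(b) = 0.48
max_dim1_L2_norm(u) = 10.12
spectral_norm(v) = 2.18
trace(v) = -0.85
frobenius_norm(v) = 3.01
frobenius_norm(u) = 13.20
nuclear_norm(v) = 4.26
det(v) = 0.00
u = b + v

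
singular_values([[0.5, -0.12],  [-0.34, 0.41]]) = [0.7, 0.23]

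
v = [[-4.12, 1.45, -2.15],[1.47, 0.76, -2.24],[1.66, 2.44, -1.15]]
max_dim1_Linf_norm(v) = 4.12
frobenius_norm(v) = 6.44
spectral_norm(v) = 4.88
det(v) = -26.86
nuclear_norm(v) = 10.24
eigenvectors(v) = [[(-0.91+0j),(-0.09+0.26j),(-0.09-0.26j)], [0.36+0.00j,(0.35+0.55j),0.35-0.55j], [(0.21+0j),(0.71+0j),0.71-0.00j]]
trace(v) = -4.51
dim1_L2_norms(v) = [4.87, 2.78, 3.17]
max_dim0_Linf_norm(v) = 4.12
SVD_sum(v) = [[-4.28, 1.21, -1.94], [0.19, -0.05, 0.09], [0.35, -0.1, 0.16]] + [[0.17, 0.22, -0.23],[1.19, 1.6, -1.62],[1.39, 1.87, -1.90]] + [[-0.00, 0.02, 0.02],  [0.10, -0.78, -0.7],  [-0.08, 0.67, 0.6]]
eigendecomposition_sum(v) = [[(-3.81-0j), 1.78-0.00j, -1.37+0.00j],  [(1.51+0j), (-0.71+0j), 0.54-0.00j],  [(0.86+0j), (-0.4+0j), (0.31-0j)]] + [[-0.15+0.11j, (-0.17+0.53j), -0.39-0.43j],[(-0.02+0.45j), (0.73+1.1j), (-1.39+0.08j)],[(0.4+0.28j), (1.42-0.04j), -0.73+1.31j]] + [[(-0.15-0.11j), (-0.17-0.53j), (-0.39+0.43j)], [-0.02-0.45j, (0.73-1.1j), -1.39-0.08j], [(0.4-0.28j), (1.42+0.04j), -0.73-1.31j]]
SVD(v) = [[-1.00, -0.09, 0.02], [0.04, -0.65, -0.76], [0.08, -0.76, 0.65]] @ diag([4.875823488175877, 3.9739579423922473, 1.386074884070125]) @ [[0.88, -0.25, 0.40], [-0.46, -0.62, 0.63], [-0.09, 0.74, 0.66]]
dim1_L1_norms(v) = [7.72, 4.47, 5.25]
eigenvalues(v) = [(-4.21+0j), (-0.15+2.52j), (-0.15-2.52j)]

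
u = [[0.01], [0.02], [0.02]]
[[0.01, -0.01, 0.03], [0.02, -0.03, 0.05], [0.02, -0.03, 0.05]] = u@ [[0.87,-1.45,2.55]]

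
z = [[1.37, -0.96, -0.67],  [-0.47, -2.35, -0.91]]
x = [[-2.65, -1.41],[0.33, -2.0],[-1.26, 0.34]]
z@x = [[-3.10, -0.24],[1.62, 5.05]]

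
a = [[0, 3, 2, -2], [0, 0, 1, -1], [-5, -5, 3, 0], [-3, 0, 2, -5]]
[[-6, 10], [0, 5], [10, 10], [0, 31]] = a@[[0, -2], [-2, 0], [0, 0], [0, -5]]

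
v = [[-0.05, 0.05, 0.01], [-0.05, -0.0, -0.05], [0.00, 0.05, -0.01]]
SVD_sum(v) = [[-0.05, 0.04, -0.02],  [-0.04, 0.03, -0.01],  [-0.02, 0.02, -0.01]] + [[0.01, 0.02, 0.02], [-0.02, -0.03, -0.03], [0.01, 0.02, 0.02]] + [[-0.01, -0.01, 0.01],[0.0, 0.00, -0.0],[0.02, 0.01, -0.02]]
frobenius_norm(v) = 0.11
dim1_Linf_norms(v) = [0.05, 0.05, 0.05]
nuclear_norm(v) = 0.18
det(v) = -0.00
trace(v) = -0.06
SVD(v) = [[-0.73, 0.39, -0.56], [-0.57, -0.80, 0.18], [-0.38, 0.45, 0.8]] @ diag([0.08895464767467176, 0.061293555973556305, 0.032096271640044666]) @ [[0.73, -0.63, 0.28], [0.34, 0.68, 0.64], [0.59, 0.37, -0.71]]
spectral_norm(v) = 0.09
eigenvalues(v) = [(-0.04+0j), (-0.01+0.07j), (-0.01-0.07j)]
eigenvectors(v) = [[0.78+0.00j, 0.17-0.43j, (0.17+0.43j)], [0.30+0.00j, (0.71+0j), (0.71-0j)], [-0.55+0.00j, -0.01-0.53j, (-0.01+0.53j)]]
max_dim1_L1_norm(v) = 0.11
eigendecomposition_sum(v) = [[-0.03+0.00j, (0.01-0j), 0.02-0.00j], [(-0.01+0j), 0.00-0.00j, 0.01-0.00j], [0.02-0.00j, (-0+0j), -0.01+0.00j]] + [[-0.01+0.01j, 0.02+0.01j, (-0.01+0.02j)], [-0.02-0.01j, -0.00+0.04j, (-0.03+0j)], [(-0.01+0.02j), (0.03+0j), 0.00+0.02j]] + [[-0.01-0.01j, 0.02-0.01j, (-0.01-0.02j)], [-0.02+0.01j, -0.00-0.04j, -0.03-0.00j], [(-0.01-0.02j), 0.03-0.00j, -0.02j]]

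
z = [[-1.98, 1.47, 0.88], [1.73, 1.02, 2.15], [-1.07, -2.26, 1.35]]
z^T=[[-1.98,  1.73,  -1.07], [1.47,  1.02,  -2.26], [0.88,  2.15,  1.35]]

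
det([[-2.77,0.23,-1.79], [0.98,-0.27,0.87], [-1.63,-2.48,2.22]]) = -0.005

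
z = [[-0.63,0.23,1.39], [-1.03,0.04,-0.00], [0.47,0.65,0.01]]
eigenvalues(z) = [(-1.39+0j), (0.41+0.72j), (0.41-0.72j)]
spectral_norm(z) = 1.64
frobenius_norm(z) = 2.02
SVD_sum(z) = [[-0.95, 0.11, 1.13], [-0.43, 0.05, 0.51], [0.16, -0.02, -0.19]] + [[0.30,0.19,0.23], [-0.50,-0.31,-0.39], [0.44,0.28,0.34]] + [[0.02, -0.07, 0.03], [-0.10, 0.3, -0.11], [-0.13, 0.39, -0.15]]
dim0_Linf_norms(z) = [1.03, 0.65, 1.39]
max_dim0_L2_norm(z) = 1.39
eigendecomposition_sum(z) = [[-0.75+0.00j, (-0.22-0j), (0.74-0j)], [-0.54+0.00j, (-0.15-0j), 0.53-0.00j], [0.50-0.00j, 0.14+0.00j, -0.49+0.00j]] + [[0.06+0.19j, (0.22-0.2j), 0.33+0.07j],[(-0.25-0.04j), (0.1+0.37j), (-0.27+0.33j)],[-0.01+0.18j, (0.25-0.09j), 0.25+0.17j]] + [[0.06-0.19j, 0.22+0.20j, 0.33-0.07j], [(-0.25+0.04j), (0.1-0.37j), -0.27-0.33j], [(-0.01-0.18j), 0.25+0.09j, 0.25-0.17j]]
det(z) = -0.95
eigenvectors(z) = [[-0.71+0.00j, (-0.24-0.48j), (-0.24+0.48j)],[-0.51+0.00j, (0.69+0j), (0.69-0j)],[(0.48+0j), -0.05-0.49j, (-0.05+0.49j)]]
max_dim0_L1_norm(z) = 2.13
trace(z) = -0.58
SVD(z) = [[-0.9, 0.41, -0.14], [-0.40, -0.69, 0.6], [0.15, 0.60, 0.78]] @ diag([1.6427795285288076, 1.0368605941343307, 0.5604422619486057]) @ [[0.64, -0.08, -0.76], [0.71, 0.44, 0.55], [-0.29, 0.89, -0.34]]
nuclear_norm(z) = 3.24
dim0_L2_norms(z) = [1.3, 0.69, 1.39]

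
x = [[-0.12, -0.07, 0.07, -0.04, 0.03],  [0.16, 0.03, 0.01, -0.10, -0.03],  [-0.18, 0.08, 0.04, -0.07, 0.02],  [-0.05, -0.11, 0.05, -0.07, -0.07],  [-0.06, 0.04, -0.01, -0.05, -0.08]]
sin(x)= [[-0.12,-0.07,0.07,-0.04,0.03], [0.16,0.03,0.01,-0.1,-0.03], [-0.18,0.08,0.04,-0.07,0.02], [-0.05,-0.11,0.05,-0.07,-0.07], [-0.06,0.04,-0.01,-0.05,-0.08]]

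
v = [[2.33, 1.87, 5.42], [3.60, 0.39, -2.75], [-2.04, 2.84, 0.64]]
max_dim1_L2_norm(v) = 6.19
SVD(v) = [[0.91, 0.41, -0.01], [-0.34, 0.78, 0.52], [0.22, -0.47, 0.85]] @ diag([6.437155229764462, 4.740876347581643, 2.7750178386556374]) @ [[0.07, 0.34, 0.94], [1.0, -0.06, -0.05], [0.04, 0.94, -0.35]]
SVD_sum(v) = [[0.41, 2.02, 5.51], [-0.15, -0.75, -2.05], [0.10, 0.49, 1.34]] + [[1.92, -0.11, -0.1], [3.70, -0.21, -0.2], [-2.22, 0.13, 0.12]] + [[-0.00, -0.04, 0.01], [0.05, 1.35, -0.50], [0.08, 2.22, -0.82]]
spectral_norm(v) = 6.44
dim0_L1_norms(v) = [7.97, 5.1, 8.81]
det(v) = 84.69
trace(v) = 3.36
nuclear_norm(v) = 13.95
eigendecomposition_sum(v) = [[(2.32+0j), 2.28-0.00j, (1.68-0j)], [1.95+0.00j, (1.91-0j), (1.41-0j)], [(0.21+0j), 0.21-0.00j, (0.15-0j)]] + [[0.00+1.04j,(-0.21-1.17j),1.87-0.63j], [(0.83-0.88j),(-0.76+1.16j),-2.08-0.96j], [-1.13-0.24j,1.32+0.05j,0.24+2.16j]] + [[0.00-1.04j, -0.21+1.17j, (1.87+0.63j)], [0.83+0.88j, -0.76-1.16j, -2.08+0.96j], [-1.13+0.24j, 1.32-0.05j, 0.24-2.16j]]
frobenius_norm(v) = 8.46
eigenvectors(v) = [[0.76+0.00j, (0.39-0.36j), 0.39+0.36j], [0.64+0.00j, -0.61+0.00j, -0.61-0.00j], [(0.07+0j), (0.3+0.5j), (0.3-0.5j)]]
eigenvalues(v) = [(4.39+0j), (-0.51+4.36j), (-0.51-4.36j)]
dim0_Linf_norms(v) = [3.6, 2.84, 5.42]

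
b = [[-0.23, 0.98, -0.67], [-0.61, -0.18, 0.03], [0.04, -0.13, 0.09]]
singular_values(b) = [1.22, 0.63, 0.0]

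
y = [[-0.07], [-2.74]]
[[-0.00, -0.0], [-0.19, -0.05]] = y@[[0.07,0.02]]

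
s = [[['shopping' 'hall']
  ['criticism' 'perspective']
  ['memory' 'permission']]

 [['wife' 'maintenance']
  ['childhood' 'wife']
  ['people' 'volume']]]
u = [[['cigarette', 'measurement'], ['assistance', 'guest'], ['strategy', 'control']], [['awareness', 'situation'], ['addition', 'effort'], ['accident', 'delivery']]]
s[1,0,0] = 'wife'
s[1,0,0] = 'wife'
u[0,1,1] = 'guest'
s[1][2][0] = 'people'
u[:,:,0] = [['cigarette', 'assistance', 'strategy'], ['awareness', 'addition', 'accident']]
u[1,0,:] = ['awareness', 'situation']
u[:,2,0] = ['strategy', 'accident']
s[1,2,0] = 'people'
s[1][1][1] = 'wife'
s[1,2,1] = 'volume'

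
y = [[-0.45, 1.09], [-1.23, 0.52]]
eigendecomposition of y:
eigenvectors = [[(-0.29+0.62j), -0.29-0.62j], [-0.73+0.00j, -0.73-0.00j]]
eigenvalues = [(0.04+1.05j), (0.04-1.05j)]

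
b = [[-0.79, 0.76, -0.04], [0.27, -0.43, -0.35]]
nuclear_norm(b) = 1.56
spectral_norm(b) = 1.21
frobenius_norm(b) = 1.26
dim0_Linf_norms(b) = [0.79, 0.76, 0.35]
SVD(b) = [[-0.9, 0.44], [0.44, 0.9]] @ diag([1.2081875911274227, 0.3519698064404331]) @ [[0.69, -0.72, -0.1], [-0.29, -0.15, -0.94]]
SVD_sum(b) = [[-0.74, 0.78, 0.11], [0.36, -0.38, -0.05]] + [[-0.05, -0.02, -0.15],[-0.09, -0.05, -0.3]]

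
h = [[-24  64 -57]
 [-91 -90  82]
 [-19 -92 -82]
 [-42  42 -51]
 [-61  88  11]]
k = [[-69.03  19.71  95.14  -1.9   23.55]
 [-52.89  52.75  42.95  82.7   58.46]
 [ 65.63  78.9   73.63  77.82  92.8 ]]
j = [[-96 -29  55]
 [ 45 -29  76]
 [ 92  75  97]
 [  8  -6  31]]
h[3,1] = 42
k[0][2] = 95.14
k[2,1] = 78.9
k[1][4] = 58.46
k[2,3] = 77.82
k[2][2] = 73.63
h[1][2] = 82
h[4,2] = 11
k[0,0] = -69.03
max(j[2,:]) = 97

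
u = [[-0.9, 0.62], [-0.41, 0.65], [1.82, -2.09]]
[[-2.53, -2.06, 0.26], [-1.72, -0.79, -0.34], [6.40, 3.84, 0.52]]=u @ [[1.75, 2.57, -1.16], [-1.54, 0.40, -1.26]]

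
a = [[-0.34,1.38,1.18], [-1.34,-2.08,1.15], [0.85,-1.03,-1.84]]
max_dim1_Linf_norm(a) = 2.08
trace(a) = -4.26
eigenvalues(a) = [(-0.01+0j), (-2.13+1.63j), (-2.13-1.63j)]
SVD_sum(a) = [[-0.69, 0.47, 1.32], [-0.41, 0.28, 0.79], [0.99, -0.68, -1.89]] + [[0.36, 0.91, -0.14], [-0.93, -2.36, 0.36], [-0.14, -0.35, 0.05]] + [[-0.00, 0.00, -0.0], [-0.00, 0.0, -0.00], [-0.00, 0.00, -0.00]]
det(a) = -0.04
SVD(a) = [[-0.54, 0.35, 0.76], [-0.32, -0.92, 0.20], [0.78, -0.14, 0.62]] @ diag([2.8882579643952497, 2.7719735772132563, 0.005330885381787042]) @ [[0.44, -0.3, -0.84], [0.36, 0.92, -0.14], [-0.82, 0.24, -0.52]]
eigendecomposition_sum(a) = [[-0.00+0.00j,-0.00-0.00j,-0.00+0.00j],[0.00-0.00j,0.00+0.00j,0.00-0.00j],[(-0+0j),-0.00-0.00j,(-0+0j)]] + [[-0.17+0.44j, 0.69+0.50j, (0.59-0.47j)], [-0.67-0.42j, -1.04+0.96j, 0.57+1.12j], [0.43-0.41j, -0.51-0.93j, -0.92+0.22j]] + [[-0.17-0.44j, (0.69-0.5j), 0.59+0.47j],  [(-0.67+0.42j), (-1.04-0.96j), (0.57-1.12j)],  [(0.43+0.41j), -0.51+0.93j, -0.92-0.22j]]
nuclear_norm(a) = 5.67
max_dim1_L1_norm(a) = 4.57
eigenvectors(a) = [[(-0.82+0j), -0.09-0.42j, (-0.09+0.42j)],[(0.24+0j), (0.72+0j), (0.72-0j)],[(-0.52+0j), (-0.13+0.52j), -0.13-0.52j]]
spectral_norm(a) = 2.89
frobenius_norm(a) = 4.00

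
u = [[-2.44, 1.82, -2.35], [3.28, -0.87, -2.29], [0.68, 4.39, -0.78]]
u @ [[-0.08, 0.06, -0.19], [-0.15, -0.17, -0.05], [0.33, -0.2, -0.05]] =[[-0.85, 0.01, 0.49], [-0.89, 0.8, -0.47], [-0.97, -0.55, -0.31]]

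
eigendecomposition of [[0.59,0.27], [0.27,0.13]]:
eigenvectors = [[0.91, -0.42], [0.42, 0.91]]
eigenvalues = [0.71, 0.01]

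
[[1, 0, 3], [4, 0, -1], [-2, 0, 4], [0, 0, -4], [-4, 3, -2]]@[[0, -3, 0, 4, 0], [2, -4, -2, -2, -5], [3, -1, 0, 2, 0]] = [[9, -6, 0, 10, 0], [-3, -11, 0, 14, 0], [12, 2, 0, 0, 0], [-12, 4, 0, -8, 0], [0, 2, -6, -26, -15]]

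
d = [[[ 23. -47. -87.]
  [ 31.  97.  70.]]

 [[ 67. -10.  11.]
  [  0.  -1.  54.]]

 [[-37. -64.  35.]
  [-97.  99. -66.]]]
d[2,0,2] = 35.0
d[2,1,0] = -97.0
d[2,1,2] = -66.0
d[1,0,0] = 67.0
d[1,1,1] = -1.0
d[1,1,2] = 54.0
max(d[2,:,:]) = 99.0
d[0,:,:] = [[23.0, -47.0, -87.0], [31.0, 97.0, 70.0]]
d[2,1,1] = 99.0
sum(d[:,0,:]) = -109.0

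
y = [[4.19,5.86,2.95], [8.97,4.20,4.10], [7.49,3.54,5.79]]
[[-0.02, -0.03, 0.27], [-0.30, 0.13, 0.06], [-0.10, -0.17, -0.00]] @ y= [[1.67, 0.71, 1.38], [0.36, -1.00, -0.0], [-1.94, -1.3, -0.99]]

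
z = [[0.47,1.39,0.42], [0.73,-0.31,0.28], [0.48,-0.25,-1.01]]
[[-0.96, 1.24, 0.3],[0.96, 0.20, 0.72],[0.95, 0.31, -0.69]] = z @ [[1.00,0.65,0.50],[-0.96,0.73,-0.25],[-0.23,-0.18,0.98]]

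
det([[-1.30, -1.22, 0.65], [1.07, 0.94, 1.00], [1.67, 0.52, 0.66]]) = -1.965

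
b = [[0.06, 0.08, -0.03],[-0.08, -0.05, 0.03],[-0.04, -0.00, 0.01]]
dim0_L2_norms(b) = [0.11, 0.09, 0.04]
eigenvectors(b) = [[-0.33-0.48j, -0.33+0.48j, (0.26+0j)],  [0.64+0.00j, 0.64-0.00j, (0.16+0j)],  [0.41-0.28j, (0.41+0.28j), 0.95+0.00j]]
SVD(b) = [[-0.70, -0.59, -0.39], [0.68, -0.38, -0.63], [0.22, -0.71, 0.67]] @ diag([0.14509277381224536, 0.03671438447609846, 0.00037544641406165317]) @ [[-0.72, -0.62, 0.3], [0.64, -0.76, -0.02], [-0.24, -0.18, -0.95]]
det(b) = -0.00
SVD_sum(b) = [[0.07,0.06,-0.03],[-0.07,-0.06,0.03],[-0.02,-0.02,0.01]] + [[-0.01, 0.02, 0.0], [-0.01, 0.01, 0.0], [-0.02, 0.02, 0.0]] + [[0.0, 0.0, 0.00], [0.0, 0.0, 0.00], [-0.00, -0.0, -0.00]]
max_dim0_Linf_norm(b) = 0.08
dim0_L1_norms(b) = [0.18, 0.13, 0.07]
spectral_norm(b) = 0.15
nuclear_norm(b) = 0.18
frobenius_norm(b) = 0.15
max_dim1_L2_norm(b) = 0.1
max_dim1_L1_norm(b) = 0.17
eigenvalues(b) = [(0.01+0.05j), (0.01-0.05j), (-0+0j)]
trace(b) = 0.02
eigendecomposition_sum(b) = [[0.03+0.02j, (0.04+0j), -0.01-0.01j],[-0.04+0.01j, -0.03+0.04j, 0.02-0.01j],[(-0.02+0.03j), -0.00+0.03j, (0.01-0.01j)]] + [[0.03-0.02j, (0.04-0j), -0.01+0.01j], [(-0.04-0.01j), -0.03-0.04j, (0.02+0.01j)], [-0.02-0.03j, -0.00-0.03j, (0.01+0.01j)]] + [[-0j, -0j, (-0+0j)], [0.00-0.00j, -0j, -0.00+0.00j], [-0j, -0j, (-0+0j)]]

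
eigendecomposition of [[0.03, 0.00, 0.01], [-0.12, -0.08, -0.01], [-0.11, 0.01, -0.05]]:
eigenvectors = [[0.4, -0.02, -0.16], [-0.44, -0.97, 0.19], [-0.8, 0.24, 0.97]]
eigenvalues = [0.01, -0.08, -0.03]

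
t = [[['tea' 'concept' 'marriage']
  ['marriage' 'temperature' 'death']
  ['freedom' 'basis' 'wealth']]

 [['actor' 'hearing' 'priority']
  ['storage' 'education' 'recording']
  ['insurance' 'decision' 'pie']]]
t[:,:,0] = [['tea', 'marriage', 'freedom'], ['actor', 'storage', 'insurance']]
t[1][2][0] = 'insurance'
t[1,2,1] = 'decision'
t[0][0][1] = 'concept'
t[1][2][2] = 'pie'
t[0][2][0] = 'freedom'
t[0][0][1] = 'concept'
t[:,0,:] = [['tea', 'concept', 'marriage'], ['actor', 'hearing', 'priority']]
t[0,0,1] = 'concept'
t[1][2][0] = 'insurance'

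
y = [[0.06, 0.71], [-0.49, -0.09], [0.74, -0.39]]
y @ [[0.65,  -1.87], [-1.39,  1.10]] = [[-0.95, 0.67], [-0.19, 0.82], [1.02, -1.81]]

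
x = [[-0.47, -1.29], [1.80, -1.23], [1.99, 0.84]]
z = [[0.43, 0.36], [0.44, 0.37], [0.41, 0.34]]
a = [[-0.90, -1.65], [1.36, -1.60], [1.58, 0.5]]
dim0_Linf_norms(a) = [1.58, 1.65]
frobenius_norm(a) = 3.27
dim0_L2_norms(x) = [2.72, 1.97]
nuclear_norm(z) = 0.97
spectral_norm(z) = 0.96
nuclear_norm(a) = 4.62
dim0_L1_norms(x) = [4.26, 3.36]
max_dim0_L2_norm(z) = 0.74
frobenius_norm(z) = 0.96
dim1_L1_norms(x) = [1.76, 3.03, 2.83]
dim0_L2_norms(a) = [2.27, 2.35]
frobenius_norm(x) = 3.36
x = z + a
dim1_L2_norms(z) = [0.56, 0.57, 0.53]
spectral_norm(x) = 2.72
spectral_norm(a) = 2.36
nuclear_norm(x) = 4.69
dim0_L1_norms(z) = [1.28, 1.07]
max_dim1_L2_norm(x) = 2.18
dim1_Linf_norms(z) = [0.43, 0.44, 0.41]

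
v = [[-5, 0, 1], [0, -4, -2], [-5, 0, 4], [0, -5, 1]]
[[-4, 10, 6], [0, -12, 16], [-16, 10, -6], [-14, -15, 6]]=v@ [[0, -2, -2], [2, 3, -2], [-4, 0, -4]]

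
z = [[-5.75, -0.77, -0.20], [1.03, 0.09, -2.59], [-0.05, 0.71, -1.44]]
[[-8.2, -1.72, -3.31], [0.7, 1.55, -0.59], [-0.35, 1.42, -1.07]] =z @ [[1.39,0.18,0.63],[0.19,1.02,-0.53],[0.29,-0.49,0.46]]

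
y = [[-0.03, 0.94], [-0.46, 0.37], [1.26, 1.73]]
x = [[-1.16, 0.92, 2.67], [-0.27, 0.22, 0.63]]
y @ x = [[-0.22, 0.18, 0.51], [0.43, -0.34, -1.0], [-1.93, 1.54, 4.45]]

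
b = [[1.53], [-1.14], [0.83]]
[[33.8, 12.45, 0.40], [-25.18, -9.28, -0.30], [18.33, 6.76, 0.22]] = b @[[22.09, 8.14, 0.26]]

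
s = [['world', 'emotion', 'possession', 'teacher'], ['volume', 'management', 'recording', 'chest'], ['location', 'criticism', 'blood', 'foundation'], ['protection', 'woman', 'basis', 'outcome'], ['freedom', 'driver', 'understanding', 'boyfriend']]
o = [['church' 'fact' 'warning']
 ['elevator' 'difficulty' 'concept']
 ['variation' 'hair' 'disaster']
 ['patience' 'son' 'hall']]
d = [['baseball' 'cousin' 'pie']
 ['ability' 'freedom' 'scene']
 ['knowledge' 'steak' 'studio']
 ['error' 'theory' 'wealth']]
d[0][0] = 'baseball'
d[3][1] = 'theory'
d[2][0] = 'knowledge'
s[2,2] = 'blood'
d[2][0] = 'knowledge'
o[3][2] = 'hall'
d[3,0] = 'error'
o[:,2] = ['warning', 'concept', 'disaster', 'hall']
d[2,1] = 'steak'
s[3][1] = 'woman'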